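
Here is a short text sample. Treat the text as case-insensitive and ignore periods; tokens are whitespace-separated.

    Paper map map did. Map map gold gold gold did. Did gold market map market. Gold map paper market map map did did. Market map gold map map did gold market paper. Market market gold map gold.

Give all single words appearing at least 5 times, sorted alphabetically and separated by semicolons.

did; gold; map; market

Unigram counts meeting the condition (at least 5 times):
  did: 6
  gold: 9
  map: 12
  market: 7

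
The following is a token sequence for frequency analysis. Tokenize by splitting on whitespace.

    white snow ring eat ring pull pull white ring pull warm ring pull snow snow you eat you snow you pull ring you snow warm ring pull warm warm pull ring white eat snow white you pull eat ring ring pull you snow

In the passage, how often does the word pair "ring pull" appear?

Scanning the 42 overlapping bigram windows for "ring pull":
  position 5–6: ring pull
  position 9–10: ring pull
  position 12–13: ring pull
  position 26–27: ring pull
  position 40–41: ring pull

5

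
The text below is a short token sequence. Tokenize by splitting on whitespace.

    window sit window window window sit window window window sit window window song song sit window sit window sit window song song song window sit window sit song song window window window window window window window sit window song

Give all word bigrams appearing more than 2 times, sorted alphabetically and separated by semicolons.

Bigram counts meeting the condition (more than 2 times):
  sit window: 8
  song song: 4
  window sit: 8
  window song: 3
  window window: 11

sit window; song song; window sit; window song; window window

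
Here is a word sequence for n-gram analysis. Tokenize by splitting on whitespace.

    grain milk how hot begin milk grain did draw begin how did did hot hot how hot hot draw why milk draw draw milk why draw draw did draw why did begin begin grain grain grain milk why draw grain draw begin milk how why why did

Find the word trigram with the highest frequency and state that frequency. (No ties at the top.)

Trigram frequencies (highest first):
  milk why draw: 2
  grain milk how: 1
  milk how hot: 1
  how hot begin: 1
  hot begin milk: 1
  begin milk grain: 1
  … (38 more, each ≤ 1)

"milk why draw", 2 times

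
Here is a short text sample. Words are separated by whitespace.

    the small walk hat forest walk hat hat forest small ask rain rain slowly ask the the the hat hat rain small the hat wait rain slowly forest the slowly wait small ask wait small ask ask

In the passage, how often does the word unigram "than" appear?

0

Scanning the 37 tokens for "than":
  (none found)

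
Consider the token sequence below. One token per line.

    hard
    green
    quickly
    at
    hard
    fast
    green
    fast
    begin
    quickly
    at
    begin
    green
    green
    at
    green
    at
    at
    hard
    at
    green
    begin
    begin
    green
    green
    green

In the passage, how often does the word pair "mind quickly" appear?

Scanning the 25 overlapping bigram windows for "mind quickly":
  (none found)

0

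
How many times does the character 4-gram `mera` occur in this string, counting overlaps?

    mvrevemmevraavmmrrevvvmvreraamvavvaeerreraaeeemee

Sliding a length-4 window over the 49 characters (46 positions):
  (no match at any position)

0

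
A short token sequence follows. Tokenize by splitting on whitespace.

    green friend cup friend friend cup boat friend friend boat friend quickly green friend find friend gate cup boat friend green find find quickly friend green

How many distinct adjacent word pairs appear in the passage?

26 tokens → 25 bigram windows in total.
Repeated bigrams (each contributes count−1 duplicates):
  boat friend: 3
  cup boat: 2
  friend cup: 2
  friend friend: 2
  friend green: 2
  green friend: 2
7 duplicate windows → 25 − 7 = 18 distinct.

18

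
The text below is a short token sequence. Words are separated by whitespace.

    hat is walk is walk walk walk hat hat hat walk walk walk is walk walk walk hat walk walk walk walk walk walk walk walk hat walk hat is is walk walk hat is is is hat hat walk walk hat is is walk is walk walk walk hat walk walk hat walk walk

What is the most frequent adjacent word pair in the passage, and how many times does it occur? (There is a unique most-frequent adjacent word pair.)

"walk walk", 19 times

Bigram frequencies (highest first):
  walk walk: 19
  walk hat: 8
  is walk: 6
  hat walk: 6
  hat is: 4
  is is: 4
  … (3 more, each ≤ 3)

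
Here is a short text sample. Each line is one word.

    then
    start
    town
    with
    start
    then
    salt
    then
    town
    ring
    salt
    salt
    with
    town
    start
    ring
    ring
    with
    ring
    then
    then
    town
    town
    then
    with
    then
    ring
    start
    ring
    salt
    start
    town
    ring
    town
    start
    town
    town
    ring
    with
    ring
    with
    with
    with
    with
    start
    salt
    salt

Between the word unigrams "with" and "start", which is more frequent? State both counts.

"with" (9 vs 7)

"with": 9 occurrences
"start": 7 occurrences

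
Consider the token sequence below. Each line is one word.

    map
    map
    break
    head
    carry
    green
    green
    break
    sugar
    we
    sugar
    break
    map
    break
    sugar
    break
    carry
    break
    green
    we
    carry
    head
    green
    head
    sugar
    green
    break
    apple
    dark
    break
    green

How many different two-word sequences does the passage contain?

25

31 tokens → 30 bigram windows in total.
Repeated bigrams (each contributes count−1 duplicates):
  break green: 2
  break sugar: 2
  green break: 2
  map break: 2
  sugar break: 2
5 duplicate windows → 30 − 5 = 25 distinct.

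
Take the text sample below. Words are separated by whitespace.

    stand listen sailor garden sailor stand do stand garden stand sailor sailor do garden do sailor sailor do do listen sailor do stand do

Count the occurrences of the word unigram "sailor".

7

Scanning the 24 tokens for "sailor":
  position 3: sailor
  position 5: sailor
  position 11: sailor
  position 12: sailor
  position 16: sailor
  position 17: sailor
  position 21: sailor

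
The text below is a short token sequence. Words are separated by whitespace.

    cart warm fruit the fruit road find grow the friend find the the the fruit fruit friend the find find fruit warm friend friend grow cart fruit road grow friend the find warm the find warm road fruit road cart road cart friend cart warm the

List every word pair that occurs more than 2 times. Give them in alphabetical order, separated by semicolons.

Bigram counts meeting the condition (more than 2 times):
  fruit road: 3
  the find: 3

fruit road; the find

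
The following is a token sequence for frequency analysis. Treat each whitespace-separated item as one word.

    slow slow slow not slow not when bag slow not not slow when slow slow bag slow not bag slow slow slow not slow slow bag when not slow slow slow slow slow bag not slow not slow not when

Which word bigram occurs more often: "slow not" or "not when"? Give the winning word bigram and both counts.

"slow not": 7 occurrences
"not when": 2 occurrences

"slow not" (7 vs 2)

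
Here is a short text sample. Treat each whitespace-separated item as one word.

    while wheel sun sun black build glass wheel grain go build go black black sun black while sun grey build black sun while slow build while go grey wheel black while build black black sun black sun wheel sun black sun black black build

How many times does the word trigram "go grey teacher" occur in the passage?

0

Scanning the 42 overlapping trigram windows for "go grey teacher":
  (none found)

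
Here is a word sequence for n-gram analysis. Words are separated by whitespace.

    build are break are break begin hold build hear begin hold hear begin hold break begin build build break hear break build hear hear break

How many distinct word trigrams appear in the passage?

25 tokens → 23 trigram windows in total.
Repeated trigrams (each contributes count−1 duplicates):
  hear begin hold: 2
1 duplicate windows → 23 − 1 = 22 distinct.

22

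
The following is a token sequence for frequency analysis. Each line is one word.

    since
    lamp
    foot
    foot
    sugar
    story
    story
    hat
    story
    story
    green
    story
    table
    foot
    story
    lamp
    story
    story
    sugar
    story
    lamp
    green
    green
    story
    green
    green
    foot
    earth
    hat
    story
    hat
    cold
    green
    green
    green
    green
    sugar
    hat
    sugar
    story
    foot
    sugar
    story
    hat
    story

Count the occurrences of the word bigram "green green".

5

Scanning the 44 overlapping bigram windows for "green green":
  position 22–23: green green
  position 25–26: green green
  position 33–34: green green
  position 34–35: green green
  position 35–36: green green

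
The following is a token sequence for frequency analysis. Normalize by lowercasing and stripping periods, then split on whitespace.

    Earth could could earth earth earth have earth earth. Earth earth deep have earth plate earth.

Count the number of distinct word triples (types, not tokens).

12

16 tokens → 14 trigram windows in total.
Repeated trigrams (each contributes count−1 duplicates):
  earth earth earth: 3
2 duplicate windows → 14 − 2 = 12 distinct.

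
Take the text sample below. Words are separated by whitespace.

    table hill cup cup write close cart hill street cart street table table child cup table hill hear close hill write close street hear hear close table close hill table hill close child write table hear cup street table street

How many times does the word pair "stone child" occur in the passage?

0

Scanning the 39 overlapping bigram windows for "stone child":
  (none found)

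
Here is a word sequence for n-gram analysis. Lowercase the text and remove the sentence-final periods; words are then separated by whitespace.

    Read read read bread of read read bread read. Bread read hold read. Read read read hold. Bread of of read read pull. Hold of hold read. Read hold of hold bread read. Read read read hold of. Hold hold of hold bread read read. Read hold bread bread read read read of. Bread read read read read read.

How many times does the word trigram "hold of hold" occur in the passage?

Scanning the 57 overlapping trigram windows for "hold of hold":
  position 24–26: hold of hold
  position 29–31: hold of hold
  position 37–39: hold of hold
  position 40–42: hold of hold

4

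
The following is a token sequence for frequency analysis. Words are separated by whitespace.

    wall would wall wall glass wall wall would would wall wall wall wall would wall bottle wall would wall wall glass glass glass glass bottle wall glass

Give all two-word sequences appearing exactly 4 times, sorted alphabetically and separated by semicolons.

wall would; would wall

Bigram counts meeting the condition (exactly 4 times):
  wall would: 4
  would wall: 4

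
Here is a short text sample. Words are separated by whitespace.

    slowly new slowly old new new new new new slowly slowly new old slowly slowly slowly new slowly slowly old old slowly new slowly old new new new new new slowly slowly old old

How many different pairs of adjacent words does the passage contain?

34 tokens → 33 bigram windows in total.
Repeated bigrams (each contributes count−1 duplicates):
  new new: 8
  new slowly: 5
  slowly slowly: 5
  slowly new: 4
  slowly old: 4
  old new: 2
  old old: 2
  old slowly: 2
24 duplicate windows → 33 − 24 = 9 distinct.

9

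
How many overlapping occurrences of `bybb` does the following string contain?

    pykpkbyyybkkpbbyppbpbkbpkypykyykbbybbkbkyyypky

Sliding a length-4 window over the 46 characters (43 positions):
  position 34–37: bybb

1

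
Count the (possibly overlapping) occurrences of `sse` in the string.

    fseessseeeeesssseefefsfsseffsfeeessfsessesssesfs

Sliding a length-3 window over the 48 characters (46 positions):
  position 6–8: sse
  position 15–17: sse
  position 24–26: sse
  position 39–41: sse
  position 43–45: sse

5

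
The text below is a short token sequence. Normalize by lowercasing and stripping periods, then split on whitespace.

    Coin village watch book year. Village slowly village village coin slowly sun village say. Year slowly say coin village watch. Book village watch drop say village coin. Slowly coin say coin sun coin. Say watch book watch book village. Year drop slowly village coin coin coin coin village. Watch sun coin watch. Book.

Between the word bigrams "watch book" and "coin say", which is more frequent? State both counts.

"watch book" (5 vs 2)

"watch book": 5 occurrences
"coin say": 2 occurrences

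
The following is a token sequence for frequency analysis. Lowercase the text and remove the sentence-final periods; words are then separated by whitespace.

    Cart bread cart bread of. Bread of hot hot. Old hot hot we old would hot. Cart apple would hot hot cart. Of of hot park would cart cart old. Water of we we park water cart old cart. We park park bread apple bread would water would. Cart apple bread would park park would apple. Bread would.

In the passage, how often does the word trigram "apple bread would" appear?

Scanning the 56 overlapping trigram windows for "apple bread would":
  position 44–46: apple bread would
  position 50–52: apple bread would
  position 56–58: apple bread would

3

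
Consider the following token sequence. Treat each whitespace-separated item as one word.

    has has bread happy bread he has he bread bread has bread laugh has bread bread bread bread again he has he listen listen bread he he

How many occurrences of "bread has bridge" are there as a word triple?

0

Scanning the 25 overlapping trigram windows for "bread has bridge":
  (none found)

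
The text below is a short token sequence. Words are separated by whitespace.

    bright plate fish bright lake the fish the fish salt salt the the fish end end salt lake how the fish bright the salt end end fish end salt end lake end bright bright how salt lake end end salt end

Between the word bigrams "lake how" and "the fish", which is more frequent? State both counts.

"lake how": 1 occurrence
"the fish": 4 occurrences

"the fish" (4 vs 1)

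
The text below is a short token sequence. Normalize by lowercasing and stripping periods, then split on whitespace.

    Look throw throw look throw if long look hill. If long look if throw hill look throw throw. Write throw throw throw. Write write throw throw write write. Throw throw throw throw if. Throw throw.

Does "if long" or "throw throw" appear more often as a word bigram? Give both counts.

"if long": 2 occurrences
"throw throw": 9 occurrences

"throw throw" (9 vs 2)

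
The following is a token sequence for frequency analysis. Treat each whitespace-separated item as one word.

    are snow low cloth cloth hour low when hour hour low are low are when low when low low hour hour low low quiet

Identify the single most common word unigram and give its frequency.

"low", 9 times

Unigram frequencies (highest first):
  low: 9
  hour: 5
  are: 3
  when: 3
  cloth: 2
  snow: 1
  … (1 more, each ≤ 1)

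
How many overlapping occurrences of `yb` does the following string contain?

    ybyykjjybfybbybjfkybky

5

Sliding a length-2 window over the 22 characters (21 positions):
  position 1–2: yb
  position 8–9: yb
  position 11–12: yb
  position 14–15: yb
  position 19–20: yb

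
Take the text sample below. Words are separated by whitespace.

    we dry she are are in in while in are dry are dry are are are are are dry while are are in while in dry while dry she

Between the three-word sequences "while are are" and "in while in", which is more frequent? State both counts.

"in while in" (2 vs 1)

"while are are": 1 occurrence
"in while in": 2 occurrences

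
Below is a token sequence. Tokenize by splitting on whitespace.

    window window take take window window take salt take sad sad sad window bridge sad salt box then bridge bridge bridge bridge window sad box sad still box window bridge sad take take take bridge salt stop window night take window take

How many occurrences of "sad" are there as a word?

Scanning the 42 tokens for "sad":
  position 10: sad
  position 11: sad
  position 12: sad
  position 15: sad
  position 24: sad
  position 26: sad
  position 31: sad

7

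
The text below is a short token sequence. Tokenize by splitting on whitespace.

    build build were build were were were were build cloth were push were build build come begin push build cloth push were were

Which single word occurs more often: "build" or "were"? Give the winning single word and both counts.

"were" (9 vs 7)

"build": 7 occurrences
"were": 9 occurrences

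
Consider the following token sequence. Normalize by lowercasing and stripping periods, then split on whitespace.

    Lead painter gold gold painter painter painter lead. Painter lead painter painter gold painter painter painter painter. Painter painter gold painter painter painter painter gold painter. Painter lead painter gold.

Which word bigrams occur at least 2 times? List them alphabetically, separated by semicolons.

Bigram counts meeting the condition (at least 2 times):
  gold painter: 4
  lead painter: 4
  painter gold: 5
  painter lead: 3
  painter painter: 12

gold painter; lead painter; painter gold; painter lead; painter painter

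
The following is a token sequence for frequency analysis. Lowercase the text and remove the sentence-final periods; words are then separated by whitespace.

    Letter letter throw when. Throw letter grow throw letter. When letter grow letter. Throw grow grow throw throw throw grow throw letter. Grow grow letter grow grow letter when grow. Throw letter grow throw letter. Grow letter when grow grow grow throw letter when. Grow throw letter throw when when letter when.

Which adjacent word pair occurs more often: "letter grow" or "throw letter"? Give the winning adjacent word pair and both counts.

"throw letter" (7 vs 6)

"letter grow": 6 occurrences
"throw letter": 7 occurrences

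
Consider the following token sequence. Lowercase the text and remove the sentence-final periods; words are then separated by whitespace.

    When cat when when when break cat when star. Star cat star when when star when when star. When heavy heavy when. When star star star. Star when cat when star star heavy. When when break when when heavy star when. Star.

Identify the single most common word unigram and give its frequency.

Unigram frequencies (highest first):
  when: 19
  star: 13
  cat: 4
  heavy: 4
  break: 2

"when", 19 times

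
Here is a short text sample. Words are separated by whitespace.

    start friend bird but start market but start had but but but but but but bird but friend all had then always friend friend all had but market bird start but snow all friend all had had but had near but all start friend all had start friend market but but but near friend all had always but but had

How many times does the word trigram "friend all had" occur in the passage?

Scanning the 58 overlapping trigram windows for "friend all had":
  position 18–20: friend all had
  position 24–26: friend all had
  position 34–36: friend all had
  position 44–46: friend all had
  position 54–56: friend all had

5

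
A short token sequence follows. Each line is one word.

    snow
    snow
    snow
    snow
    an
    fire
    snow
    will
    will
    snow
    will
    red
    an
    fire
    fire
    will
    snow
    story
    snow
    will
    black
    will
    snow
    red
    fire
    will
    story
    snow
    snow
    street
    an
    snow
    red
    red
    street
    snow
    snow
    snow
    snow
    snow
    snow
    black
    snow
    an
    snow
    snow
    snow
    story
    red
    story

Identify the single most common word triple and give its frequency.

"snow snow snow", 7 times

Trigram frequencies (highest first):
  snow snow snow: 7
  snow snow an: 1
  snow an fire: 1
  an fire snow: 1
  fire snow will: 1
  snow will will: 1
  … (36 more, each ≤ 1)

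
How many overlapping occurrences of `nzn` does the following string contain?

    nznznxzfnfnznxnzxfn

Sliding a length-3 window over the 19 characters (17 positions):
  position 1–3: nzn
  position 3–5: nzn
  position 11–13: nzn

3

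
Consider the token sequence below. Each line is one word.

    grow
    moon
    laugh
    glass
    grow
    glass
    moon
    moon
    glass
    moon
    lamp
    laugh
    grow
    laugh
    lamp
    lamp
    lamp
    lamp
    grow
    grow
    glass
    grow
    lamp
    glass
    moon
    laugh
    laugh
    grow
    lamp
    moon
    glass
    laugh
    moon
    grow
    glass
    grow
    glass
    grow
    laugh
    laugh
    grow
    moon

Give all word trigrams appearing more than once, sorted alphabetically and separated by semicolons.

Trigram counts meeting the condition (more than once):
  glass grow glass: 2
  grow glass grow: 3
  lamp lamp lamp: 2
  laugh laugh grow: 2

glass grow glass; grow glass grow; lamp lamp lamp; laugh laugh grow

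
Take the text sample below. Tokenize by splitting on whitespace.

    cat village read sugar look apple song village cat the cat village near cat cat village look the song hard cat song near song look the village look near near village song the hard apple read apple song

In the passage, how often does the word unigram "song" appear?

Scanning the 38 tokens for "song":
  position 7: song
  position 19: song
  position 22: song
  position 24: song
  position 32: song
  position 38: song

6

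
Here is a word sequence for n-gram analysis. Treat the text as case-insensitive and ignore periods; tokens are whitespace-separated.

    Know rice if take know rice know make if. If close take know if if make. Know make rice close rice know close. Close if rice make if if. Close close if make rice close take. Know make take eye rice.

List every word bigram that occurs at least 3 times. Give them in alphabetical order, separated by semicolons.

if if; know make; take know

Bigram counts meeting the condition (at least 3 times):
  if if: 3
  know make: 3
  take know: 3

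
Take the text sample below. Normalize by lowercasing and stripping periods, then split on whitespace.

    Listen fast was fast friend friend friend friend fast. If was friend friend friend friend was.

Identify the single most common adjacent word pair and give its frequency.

Bigram frequencies (highest first):
  friend friend: 6
  listen fast: 1
  fast was: 1
  was fast: 1
  fast friend: 1
  friend fast: 1
  … (4 more, each ≤ 1)

"friend friend", 6 times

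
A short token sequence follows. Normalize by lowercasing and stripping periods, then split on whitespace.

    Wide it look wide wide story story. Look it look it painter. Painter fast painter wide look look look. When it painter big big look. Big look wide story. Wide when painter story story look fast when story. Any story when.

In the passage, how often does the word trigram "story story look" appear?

2

Scanning the 39 overlapping trigram windows for "story story look":
  position 6–8: story story look
  position 33–35: story story look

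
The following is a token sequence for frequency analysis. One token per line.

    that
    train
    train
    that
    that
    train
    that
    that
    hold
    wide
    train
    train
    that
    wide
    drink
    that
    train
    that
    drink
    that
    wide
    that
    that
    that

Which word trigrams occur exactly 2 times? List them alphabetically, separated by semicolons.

Trigram counts meeting the condition (exactly 2 times):
  that train that: 2
  train that that: 2
  train train that: 2

that train that; train that that; train train that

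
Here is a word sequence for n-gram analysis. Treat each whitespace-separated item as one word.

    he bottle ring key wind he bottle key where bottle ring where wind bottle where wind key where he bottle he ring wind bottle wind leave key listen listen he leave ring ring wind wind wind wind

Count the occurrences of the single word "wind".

Scanning the 37 tokens for "wind":
  position 5: wind
  position 13: wind
  position 16: wind
  position 23: wind
  position 25: wind
  position 34: wind
  position 35: wind
  position 36: wind
  position 37: wind

9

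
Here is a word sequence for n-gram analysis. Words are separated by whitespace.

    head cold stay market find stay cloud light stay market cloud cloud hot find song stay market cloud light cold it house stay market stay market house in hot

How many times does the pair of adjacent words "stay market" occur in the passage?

Scanning the 28 overlapping bigram windows for "stay market":
  position 3–4: stay market
  position 9–10: stay market
  position 16–17: stay market
  position 23–24: stay market
  position 25–26: stay market

5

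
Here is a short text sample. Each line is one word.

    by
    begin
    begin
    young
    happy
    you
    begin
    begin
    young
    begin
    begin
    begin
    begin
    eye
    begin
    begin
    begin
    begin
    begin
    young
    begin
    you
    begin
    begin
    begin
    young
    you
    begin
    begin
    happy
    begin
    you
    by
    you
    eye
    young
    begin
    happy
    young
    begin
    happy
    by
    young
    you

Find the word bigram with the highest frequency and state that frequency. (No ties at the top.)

"begin begin", 12 times

Bigram frequencies (highest first):
  begin begin: 12
  begin young: 4
  young begin: 4
  you begin: 3
  begin happy: 3
  begin you: 2
  … (14 more, each ≤ 2)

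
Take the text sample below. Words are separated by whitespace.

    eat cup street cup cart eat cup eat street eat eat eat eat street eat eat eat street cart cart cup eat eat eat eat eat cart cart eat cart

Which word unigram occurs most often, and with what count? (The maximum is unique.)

"eat", 16 times

Unigram frequencies (highest first):
  eat: 16
  cart: 6
  cup: 4
  street: 4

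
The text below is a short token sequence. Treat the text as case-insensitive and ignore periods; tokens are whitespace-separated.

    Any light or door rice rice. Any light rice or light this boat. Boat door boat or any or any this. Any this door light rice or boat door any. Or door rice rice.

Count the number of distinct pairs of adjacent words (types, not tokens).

23

34 tokens → 33 bigram windows in total.
Repeated bigrams (each contributes count−1 duplicates):
  any light: 2
  any or: 2
  any this: 2
  boat door: 2
  door rice: 2
  light rice: 2
  or any: 2
  or door: 2
  … (2 more repeated)
10 duplicate windows → 33 − 10 = 23 distinct.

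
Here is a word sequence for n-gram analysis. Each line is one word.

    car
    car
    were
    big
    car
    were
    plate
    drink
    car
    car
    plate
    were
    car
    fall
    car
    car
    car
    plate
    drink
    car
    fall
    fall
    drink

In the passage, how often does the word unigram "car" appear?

Scanning the 23 tokens for "car":
  position 1: car
  position 2: car
  position 5: car
  position 9: car
  position 10: car
  position 13: car
  position 15: car
  position 16: car
  position 17: car
  position 20: car

10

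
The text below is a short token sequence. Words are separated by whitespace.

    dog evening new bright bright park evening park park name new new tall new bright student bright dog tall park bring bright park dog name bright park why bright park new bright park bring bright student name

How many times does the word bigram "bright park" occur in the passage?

Scanning the 36 overlapping bigram windows for "bright park":
  position 5–6: bright park
  position 22–23: bright park
  position 26–27: bright park
  position 29–30: bright park
  position 32–33: bright park

5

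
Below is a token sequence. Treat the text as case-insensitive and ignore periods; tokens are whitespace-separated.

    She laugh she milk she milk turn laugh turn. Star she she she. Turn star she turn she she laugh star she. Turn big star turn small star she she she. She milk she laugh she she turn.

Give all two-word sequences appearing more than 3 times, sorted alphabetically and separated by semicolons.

she she; she turn; star she

Bigram counts meeting the condition (more than 3 times):
  she she: 7
  she turn: 4
  star she: 4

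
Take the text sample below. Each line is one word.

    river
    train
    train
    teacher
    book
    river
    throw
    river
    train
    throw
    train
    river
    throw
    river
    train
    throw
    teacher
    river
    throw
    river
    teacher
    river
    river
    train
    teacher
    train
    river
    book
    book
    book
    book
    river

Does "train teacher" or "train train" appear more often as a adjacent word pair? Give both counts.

"train teacher" (2 vs 1)

"train teacher": 2 occurrences
"train train": 1 occurrence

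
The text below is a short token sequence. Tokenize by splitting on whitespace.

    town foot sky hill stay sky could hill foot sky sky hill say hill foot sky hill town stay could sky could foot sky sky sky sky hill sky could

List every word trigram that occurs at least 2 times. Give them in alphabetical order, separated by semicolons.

Trigram counts meeting the condition (at least 2 times):
  foot sky hill: 2
  foot sky sky: 2
  hill foot sky: 2
  sky sky hill: 2
  sky sky sky: 2

foot sky hill; foot sky sky; hill foot sky; sky sky hill; sky sky sky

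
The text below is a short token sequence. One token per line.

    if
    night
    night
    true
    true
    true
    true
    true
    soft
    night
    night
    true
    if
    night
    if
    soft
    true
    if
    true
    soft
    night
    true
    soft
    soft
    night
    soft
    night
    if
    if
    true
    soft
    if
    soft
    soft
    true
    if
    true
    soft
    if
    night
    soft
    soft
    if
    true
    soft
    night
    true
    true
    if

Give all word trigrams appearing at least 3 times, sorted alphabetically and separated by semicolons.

if true soft; true soft night; true true true

Trigram counts meeting the condition (at least 3 times):
  if true soft: 4
  true soft night: 3
  true true true: 3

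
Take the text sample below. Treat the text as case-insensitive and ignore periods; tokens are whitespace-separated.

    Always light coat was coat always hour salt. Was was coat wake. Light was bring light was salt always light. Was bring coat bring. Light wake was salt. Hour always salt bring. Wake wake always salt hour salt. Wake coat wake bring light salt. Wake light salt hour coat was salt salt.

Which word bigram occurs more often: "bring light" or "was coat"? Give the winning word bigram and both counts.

"bring light": 3 occurrences
"was coat": 2 occurrences

"bring light" (3 vs 2)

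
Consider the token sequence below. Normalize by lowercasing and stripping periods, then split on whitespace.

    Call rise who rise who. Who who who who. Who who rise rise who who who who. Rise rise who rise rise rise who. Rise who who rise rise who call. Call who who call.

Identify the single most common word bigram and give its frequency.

Bigram frequencies (highest first):
  who who: 11
  rise who: 7
  who rise: 6
  rise rise: 5
  who call: 2
  call rise: 1
  … (2 more, each ≤ 1)

"who who", 11 times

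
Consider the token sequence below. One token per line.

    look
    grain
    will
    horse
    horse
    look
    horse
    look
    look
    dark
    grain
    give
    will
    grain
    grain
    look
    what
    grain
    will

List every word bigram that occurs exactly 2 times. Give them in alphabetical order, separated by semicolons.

grain will; horse look

Bigram counts meeting the condition (exactly 2 times):
  grain will: 2
  horse look: 2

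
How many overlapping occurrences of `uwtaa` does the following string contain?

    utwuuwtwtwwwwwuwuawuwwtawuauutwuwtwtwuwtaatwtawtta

1

Sliding a length-5 window over the 50 characters (46 positions):
  position 38–42: uwtaa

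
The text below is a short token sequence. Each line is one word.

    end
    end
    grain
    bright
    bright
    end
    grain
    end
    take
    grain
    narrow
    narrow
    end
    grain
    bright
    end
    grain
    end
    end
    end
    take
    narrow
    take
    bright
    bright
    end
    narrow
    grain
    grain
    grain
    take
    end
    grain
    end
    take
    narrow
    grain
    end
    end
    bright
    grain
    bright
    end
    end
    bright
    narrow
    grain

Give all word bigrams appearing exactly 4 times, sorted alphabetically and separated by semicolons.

Bigram counts meeting the condition (exactly 4 times):
  bright end: 4
  grain end: 4

bright end; grain end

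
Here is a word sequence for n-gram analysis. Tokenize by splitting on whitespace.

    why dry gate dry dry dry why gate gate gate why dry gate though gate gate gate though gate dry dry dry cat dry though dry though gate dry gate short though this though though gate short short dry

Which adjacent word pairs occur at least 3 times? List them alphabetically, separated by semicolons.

dry dry; dry gate; gate dry; gate gate; though gate

Bigram counts meeting the condition (at least 3 times):
  dry dry: 4
  dry gate: 3
  gate dry: 3
  gate gate: 4
  though gate: 4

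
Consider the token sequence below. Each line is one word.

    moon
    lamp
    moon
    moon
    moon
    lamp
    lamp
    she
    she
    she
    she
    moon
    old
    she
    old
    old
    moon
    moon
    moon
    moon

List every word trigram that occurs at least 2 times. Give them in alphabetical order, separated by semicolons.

moon moon moon; she she she

Trigram counts meeting the condition (at least 2 times):
  moon moon moon: 3
  she she she: 2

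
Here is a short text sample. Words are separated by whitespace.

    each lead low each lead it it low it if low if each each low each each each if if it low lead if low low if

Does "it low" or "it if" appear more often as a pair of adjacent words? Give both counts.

"it low" (2 vs 1)

"it low": 2 occurrences
"it if": 1 occurrence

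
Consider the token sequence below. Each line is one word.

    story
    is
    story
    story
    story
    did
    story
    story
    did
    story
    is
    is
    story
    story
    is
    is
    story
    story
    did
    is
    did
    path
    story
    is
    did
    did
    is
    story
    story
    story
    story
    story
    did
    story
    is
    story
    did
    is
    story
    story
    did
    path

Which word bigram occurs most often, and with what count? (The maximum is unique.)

Bigram frequencies (highest first):
  story story: 10
  is story: 6
  story did: 6
  story is: 5
  did story: 3
  did is: 3
  … (5 more, each ≤ 2)

"story story", 10 times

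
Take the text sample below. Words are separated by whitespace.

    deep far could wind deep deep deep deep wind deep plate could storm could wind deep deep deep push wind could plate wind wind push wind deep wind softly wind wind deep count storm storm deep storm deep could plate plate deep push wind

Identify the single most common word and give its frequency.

Unigram frequencies (highest first):
  deep: 14
  wind: 11
  could: 5
  plate: 4
  storm: 4
  push: 3
  … (3 more, each ≤ 1)

"deep", 14 times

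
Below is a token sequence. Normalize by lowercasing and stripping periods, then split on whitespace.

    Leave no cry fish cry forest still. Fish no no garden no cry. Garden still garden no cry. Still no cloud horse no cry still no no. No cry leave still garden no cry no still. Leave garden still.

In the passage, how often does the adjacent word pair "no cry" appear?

Scanning the 38 overlapping bigram windows for "no cry":
  position 2–3: no cry
  position 12–13: no cry
  position 17–18: no cry
  position 23–24: no cry
  position 28–29: no cry
  position 33–34: no cry

6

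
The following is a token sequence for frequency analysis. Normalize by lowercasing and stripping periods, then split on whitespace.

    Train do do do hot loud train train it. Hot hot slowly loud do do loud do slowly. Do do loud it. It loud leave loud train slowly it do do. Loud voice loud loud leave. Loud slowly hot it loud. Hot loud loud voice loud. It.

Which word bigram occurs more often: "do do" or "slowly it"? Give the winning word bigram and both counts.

"do do" (5 vs 1)

"do do": 5 occurrences
"slowly it": 1 occurrence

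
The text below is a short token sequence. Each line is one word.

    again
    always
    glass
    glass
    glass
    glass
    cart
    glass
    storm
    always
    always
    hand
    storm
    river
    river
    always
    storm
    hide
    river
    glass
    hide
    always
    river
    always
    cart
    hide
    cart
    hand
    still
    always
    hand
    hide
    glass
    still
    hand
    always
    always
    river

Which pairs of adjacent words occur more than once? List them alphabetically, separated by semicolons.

always always; always hand; always river; glass glass; river always

Bigram counts meeting the condition (more than once):
  always always: 2
  always hand: 2
  always river: 2
  glass glass: 3
  river always: 2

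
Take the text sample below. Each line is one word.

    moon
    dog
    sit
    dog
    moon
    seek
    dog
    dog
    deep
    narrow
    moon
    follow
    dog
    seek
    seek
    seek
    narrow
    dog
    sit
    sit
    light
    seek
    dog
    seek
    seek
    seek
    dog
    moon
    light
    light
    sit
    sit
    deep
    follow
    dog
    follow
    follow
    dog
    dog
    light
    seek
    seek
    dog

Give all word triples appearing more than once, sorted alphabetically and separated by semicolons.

Trigram counts meeting the condition (more than once):
  dog seek seek: 2
  seek seek dog: 2
  seek seek seek: 2

dog seek seek; seek seek dog; seek seek seek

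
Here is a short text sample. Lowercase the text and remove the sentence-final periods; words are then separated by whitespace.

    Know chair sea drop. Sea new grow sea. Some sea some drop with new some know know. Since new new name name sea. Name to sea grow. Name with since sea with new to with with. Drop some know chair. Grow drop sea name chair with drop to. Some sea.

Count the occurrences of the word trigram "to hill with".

Scanning the 48 overlapping trigram windows for "to hill with":
  (none found)

0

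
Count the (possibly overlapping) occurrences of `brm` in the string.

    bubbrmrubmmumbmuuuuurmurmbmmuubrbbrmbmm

Sliding a length-3 window over the 39 characters (37 positions):
  position 4–6: brm
  position 34–36: brm

2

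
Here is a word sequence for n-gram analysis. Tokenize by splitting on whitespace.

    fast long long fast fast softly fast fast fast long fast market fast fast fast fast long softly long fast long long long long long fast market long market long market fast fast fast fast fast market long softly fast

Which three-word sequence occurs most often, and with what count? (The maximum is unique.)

Trigram frequencies (highest first):
  fast fast fast: 6
  long long long: 3
  fast long long: 2
  long long fast: 2
  fast fast long: 2
  long fast market: 2
  … (18 more, each ≤ 2)

"fast fast fast", 6 times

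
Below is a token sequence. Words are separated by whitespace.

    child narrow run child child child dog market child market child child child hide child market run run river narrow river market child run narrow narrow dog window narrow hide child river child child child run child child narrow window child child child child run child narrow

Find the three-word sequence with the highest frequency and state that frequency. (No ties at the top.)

"child child child", 5 times

Trigram frequencies (highest first):
  child child child: 5
  run child child: 2
  child child run: 2
  child run child: 2
  child narrow run: 1
  narrow run child: 1
  … (32 more, each ≤ 1)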